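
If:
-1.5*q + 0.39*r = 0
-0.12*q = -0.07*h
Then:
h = 0.445714285714286*r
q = 0.26*r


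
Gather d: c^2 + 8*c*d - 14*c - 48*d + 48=c^2 - 14*c + d*(8*c - 48) + 48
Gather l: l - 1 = l - 1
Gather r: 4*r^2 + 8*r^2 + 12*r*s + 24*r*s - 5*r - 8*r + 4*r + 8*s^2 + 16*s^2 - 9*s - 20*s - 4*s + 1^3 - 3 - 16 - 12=12*r^2 + r*(36*s - 9) + 24*s^2 - 33*s - 30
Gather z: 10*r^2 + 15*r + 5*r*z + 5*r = 10*r^2 + 5*r*z + 20*r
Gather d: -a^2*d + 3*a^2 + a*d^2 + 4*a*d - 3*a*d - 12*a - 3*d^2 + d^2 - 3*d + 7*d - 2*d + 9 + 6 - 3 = 3*a^2 - 12*a + d^2*(a - 2) + d*(-a^2 + a + 2) + 12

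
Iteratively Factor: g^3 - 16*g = (g + 4)*(g^2 - 4*g) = (g - 4)*(g + 4)*(g)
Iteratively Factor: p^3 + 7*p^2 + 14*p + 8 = (p + 1)*(p^2 + 6*p + 8) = (p + 1)*(p + 4)*(p + 2)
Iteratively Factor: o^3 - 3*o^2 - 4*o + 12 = (o - 2)*(o^2 - o - 6) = (o - 2)*(o + 2)*(o - 3)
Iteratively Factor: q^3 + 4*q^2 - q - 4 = (q - 1)*(q^2 + 5*q + 4) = (q - 1)*(q + 1)*(q + 4)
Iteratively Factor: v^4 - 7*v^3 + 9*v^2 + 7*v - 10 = (v - 1)*(v^3 - 6*v^2 + 3*v + 10) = (v - 1)*(v + 1)*(v^2 - 7*v + 10) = (v - 2)*(v - 1)*(v + 1)*(v - 5)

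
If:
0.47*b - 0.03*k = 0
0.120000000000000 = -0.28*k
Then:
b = -0.03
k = -0.43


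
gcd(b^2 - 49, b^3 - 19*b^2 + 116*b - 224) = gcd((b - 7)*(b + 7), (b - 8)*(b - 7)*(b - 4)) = b - 7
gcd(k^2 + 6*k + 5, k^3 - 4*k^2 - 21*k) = 1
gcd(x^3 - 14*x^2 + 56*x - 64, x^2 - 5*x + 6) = x - 2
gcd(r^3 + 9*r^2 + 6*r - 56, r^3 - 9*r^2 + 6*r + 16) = r - 2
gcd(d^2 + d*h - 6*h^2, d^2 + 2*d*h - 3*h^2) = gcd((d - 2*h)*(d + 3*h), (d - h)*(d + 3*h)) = d + 3*h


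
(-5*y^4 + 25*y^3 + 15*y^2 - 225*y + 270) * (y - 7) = -5*y^5 + 60*y^4 - 160*y^3 - 330*y^2 + 1845*y - 1890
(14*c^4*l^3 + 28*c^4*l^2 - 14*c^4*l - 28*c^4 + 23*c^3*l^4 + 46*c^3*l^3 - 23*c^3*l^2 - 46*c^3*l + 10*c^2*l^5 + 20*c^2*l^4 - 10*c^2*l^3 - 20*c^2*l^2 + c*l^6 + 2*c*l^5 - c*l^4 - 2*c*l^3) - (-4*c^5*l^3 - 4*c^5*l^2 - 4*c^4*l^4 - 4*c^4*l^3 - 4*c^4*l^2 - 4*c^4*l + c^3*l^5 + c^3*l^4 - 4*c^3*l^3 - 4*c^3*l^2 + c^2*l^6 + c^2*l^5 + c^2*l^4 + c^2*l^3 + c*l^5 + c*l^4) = 4*c^5*l^3 + 4*c^5*l^2 + 4*c^4*l^4 + 18*c^4*l^3 + 32*c^4*l^2 - 10*c^4*l - 28*c^4 - c^3*l^5 + 22*c^3*l^4 + 50*c^3*l^3 - 19*c^3*l^2 - 46*c^3*l - c^2*l^6 + 9*c^2*l^5 + 19*c^2*l^4 - 11*c^2*l^3 - 20*c^2*l^2 + c*l^6 + c*l^5 - 2*c*l^4 - 2*c*l^3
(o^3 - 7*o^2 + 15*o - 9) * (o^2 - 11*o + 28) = o^5 - 18*o^4 + 120*o^3 - 370*o^2 + 519*o - 252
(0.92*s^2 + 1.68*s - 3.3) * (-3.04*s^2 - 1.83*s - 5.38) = -2.7968*s^4 - 6.7908*s^3 + 2.008*s^2 - 2.9994*s + 17.754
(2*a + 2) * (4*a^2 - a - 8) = 8*a^3 + 6*a^2 - 18*a - 16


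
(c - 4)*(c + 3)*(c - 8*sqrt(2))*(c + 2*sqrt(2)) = c^4 - 6*sqrt(2)*c^3 - c^3 - 44*c^2 + 6*sqrt(2)*c^2 + 32*c + 72*sqrt(2)*c + 384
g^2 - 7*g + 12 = (g - 4)*(g - 3)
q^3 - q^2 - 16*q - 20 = (q - 5)*(q + 2)^2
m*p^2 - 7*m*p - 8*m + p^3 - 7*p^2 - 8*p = (m + p)*(p - 8)*(p + 1)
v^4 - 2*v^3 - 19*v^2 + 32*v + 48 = (v - 4)*(v - 3)*(v + 1)*(v + 4)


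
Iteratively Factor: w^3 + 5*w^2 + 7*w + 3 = (w + 3)*(w^2 + 2*w + 1) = (w + 1)*(w + 3)*(w + 1)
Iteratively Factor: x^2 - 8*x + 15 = (x - 5)*(x - 3)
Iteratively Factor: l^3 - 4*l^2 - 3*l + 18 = (l - 3)*(l^2 - l - 6) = (l - 3)*(l + 2)*(l - 3)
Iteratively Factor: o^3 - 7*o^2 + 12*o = (o - 3)*(o^2 - 4*o) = o*(o - 3)*(o - 4)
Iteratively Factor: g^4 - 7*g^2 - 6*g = (g + 2)*(g^3 - 2*g^2 - 3*g) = g*(g + 2)*(g^2 - 2*g - 3) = g*(g + 1)*(g + 2)*(g - 3)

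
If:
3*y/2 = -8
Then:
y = -16/3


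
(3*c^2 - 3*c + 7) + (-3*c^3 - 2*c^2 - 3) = -3*c^3 + c^2 - 3*c + 4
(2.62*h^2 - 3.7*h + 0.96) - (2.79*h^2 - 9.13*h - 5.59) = -0.17*h^2 + 5.43*h + 6.55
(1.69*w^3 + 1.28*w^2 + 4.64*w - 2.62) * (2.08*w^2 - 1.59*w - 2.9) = 3.5152*w^5 - 0.0246999999999997*w^4 + 2.715*w^3 - 16.5392*w^2 - 9.2902*w + 7.598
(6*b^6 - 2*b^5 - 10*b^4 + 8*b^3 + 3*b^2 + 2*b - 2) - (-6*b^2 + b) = 6*b^6 - 2*b^5 - 10*b^4 + 8*b^3 + 9*b^2 + b - 2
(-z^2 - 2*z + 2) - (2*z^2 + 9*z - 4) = -3*z^2 - 11*z + 6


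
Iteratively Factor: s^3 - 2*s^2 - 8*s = (s + 2)*(s^2 - 4*s) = (s - 4)*(s + 2)*(s)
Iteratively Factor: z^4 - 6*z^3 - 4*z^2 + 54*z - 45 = (z - 3)*(z^3 - 3*z^2 - 13*z + 15) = (z - 5)*(z - 3)*(z^2 + 2*z - 3) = (z - 5)*(z - 3)*(z + 3)*(z - 1)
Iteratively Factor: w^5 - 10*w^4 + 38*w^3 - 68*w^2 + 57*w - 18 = (w - 2)*(w^4 - 8*w^3 + 22*w^2 - 24*w + 9) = (w - 3)*(w - 2)*(w^3 - 5*w^2 + 7*w - 3) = (w - 3)*(w - 2)*(w - 1)*(w^2 - 4*w + 3) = (w - 3)*(w - 2)*(w - 1)^2*(w - 3)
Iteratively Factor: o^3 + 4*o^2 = (o)*(o^2 + 4*o) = o^2*(o + 4)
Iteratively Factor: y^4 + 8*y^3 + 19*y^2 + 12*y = (y + 3)*(y^3 + 5*y^2 + 4*y) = (y + 3)*(y + 4)*(y^2 + y) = y*(y + 3)*(y + 4)*(y + 1)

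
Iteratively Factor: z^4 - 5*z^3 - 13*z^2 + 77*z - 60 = (z - 1)*(z^3 - 4*z^2 - 17*z + 60) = (z - 5)*(z - 1)*(z^2 + z - 12) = (z - 5)*(z - 1)*(z + 4)*(z - 3)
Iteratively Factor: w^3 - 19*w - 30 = (w + 3)*(w^2 - 3*w - 10) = (w - 5)*(w + 3)*(w + 2)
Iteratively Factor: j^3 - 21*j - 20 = (j + 1)*(j^2 - j - 20) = (j - 5)*(j + 1)*(j + 4)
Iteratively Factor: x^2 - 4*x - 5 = (x - 5)*(x + 1)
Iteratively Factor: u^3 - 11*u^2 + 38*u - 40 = (u - 2)*(u^2 - 9*u + 20) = (u - 5)*(u - 2)*(u - 4)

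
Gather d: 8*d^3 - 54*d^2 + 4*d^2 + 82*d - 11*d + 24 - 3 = 8*d^3 - 50*d^2 + 71*d + 21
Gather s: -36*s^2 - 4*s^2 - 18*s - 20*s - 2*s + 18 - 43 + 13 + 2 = -40*s^2 - 40*s - 10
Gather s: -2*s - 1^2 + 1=-2*s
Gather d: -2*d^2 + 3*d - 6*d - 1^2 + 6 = -2*d^2 - 3*d + 5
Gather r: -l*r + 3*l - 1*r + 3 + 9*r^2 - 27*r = 3*l + 9*r^2 + r*(-l - 28) + 3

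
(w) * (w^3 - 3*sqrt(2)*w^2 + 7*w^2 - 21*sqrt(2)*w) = w^4 - 3*sqrt(2)*w^3 + 7*w^3 - 21*sqrt(2)*w^2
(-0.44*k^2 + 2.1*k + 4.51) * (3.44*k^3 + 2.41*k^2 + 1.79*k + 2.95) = -1.5136*k^5 + 6.1636*k^4 + 19.7878*k^3 + 13.3301*k^2 + 14.2679*k + 13.3045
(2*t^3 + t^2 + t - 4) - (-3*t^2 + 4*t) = 2*t^3 + 4*t^2 - 3*t - 4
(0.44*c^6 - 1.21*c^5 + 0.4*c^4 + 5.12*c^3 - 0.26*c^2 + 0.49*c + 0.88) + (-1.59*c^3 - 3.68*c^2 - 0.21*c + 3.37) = 0.44*c^6 - 1.21*c^5 + 0.4*c^4 + 3.53*c^3 - 3.94*c^2 + 0.28*c + 4.25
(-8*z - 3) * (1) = -8*z - 3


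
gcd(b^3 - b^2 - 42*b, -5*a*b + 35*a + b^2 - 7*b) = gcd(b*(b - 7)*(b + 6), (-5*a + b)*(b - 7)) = b - 7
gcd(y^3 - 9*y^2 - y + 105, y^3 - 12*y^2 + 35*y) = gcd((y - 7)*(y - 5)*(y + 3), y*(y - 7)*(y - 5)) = y^2 - 12*y + 35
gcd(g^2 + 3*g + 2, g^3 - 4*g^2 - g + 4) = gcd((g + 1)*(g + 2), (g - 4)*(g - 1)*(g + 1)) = g + 1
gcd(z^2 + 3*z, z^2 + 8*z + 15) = z + 3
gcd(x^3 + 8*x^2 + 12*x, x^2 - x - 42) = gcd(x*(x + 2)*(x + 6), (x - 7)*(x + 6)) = x + 6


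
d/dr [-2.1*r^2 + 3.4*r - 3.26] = 3.4 - 4.2*r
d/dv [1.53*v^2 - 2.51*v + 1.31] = 3.06*v - 2.51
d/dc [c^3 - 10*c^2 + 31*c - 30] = 3*c^2 - 20*c + 31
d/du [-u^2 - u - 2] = -2*u - 1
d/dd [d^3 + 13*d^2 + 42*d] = 3*d^2 + 26*d + 42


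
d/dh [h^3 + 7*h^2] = h*(3*h + 14)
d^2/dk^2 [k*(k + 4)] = 2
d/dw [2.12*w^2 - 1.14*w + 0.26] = 4.24*w - 1.14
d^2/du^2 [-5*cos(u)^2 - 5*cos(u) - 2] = 5*cos(u) + 10*cos(2*u)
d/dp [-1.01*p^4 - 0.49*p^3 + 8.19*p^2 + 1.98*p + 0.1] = -4.04*p^3 - 1.47*p^2 + 16.38*p + 1.98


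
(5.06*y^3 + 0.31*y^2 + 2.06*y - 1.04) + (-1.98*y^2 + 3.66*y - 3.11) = 5.06*y^3 - 1.67*y^2 + 5.72*y - 4.15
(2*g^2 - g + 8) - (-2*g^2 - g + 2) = 4*g^2 + 6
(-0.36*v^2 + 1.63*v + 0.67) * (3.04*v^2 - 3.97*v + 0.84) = -1.0944*v^4 + 6.3844*v^3 - 4.7367*v^2 - 1.2907*v + 0.5628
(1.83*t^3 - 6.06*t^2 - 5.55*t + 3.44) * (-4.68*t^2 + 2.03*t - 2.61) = -8.5644*t^5 + 32.0757*t^4 + 8.8959*t^3 - 11.5491*t^2 + 21.4687*t - 8.9784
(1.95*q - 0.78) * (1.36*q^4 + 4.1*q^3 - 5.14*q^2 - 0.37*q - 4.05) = 2.652*q^5 + 6.9342*q^4 - 13.221*q^3 + 3.2877*q^2 - 7.6089*q + 3.159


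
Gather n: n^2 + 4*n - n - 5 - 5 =n^2 + 3*n - 10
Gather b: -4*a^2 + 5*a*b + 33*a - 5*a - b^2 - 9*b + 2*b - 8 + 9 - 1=-4*a^2 + 28*a - b^2 + b*(5*a - 7)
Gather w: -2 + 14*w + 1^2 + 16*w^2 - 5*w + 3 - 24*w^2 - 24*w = -8*w^2 - 15*w + 2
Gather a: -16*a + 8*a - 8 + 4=-8*a - 4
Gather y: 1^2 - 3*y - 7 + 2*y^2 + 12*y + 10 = 2*y^2 + 9*y + 4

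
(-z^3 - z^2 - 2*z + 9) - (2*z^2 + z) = -z^3 - 3*z^2 - 3*z + 9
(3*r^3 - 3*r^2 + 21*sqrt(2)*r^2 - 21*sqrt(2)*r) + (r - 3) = 3*r^3 - 3*r^2 + 21*sqrt(2)*r^2 - 21*sqrt(2)*r + r - 3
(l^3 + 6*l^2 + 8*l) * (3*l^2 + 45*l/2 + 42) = 3*l^5 + 81*l^4/2 + 201*l^3 + 432*l^2 + 336*l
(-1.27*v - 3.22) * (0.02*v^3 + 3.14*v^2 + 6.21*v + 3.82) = -0.0254*v^4 - 4.0522*v^3 - 17.9975*v^2 - 24.8476*v - 12.3004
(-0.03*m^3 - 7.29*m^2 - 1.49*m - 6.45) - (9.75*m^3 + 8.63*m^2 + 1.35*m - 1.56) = -9.78*m^3 - 15.92*m^2 - 2.84*m - 4.89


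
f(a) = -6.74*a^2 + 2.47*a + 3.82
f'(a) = 2.47 - 13.48*a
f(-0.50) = 0.90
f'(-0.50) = 9.21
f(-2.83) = -57.15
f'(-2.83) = 40.62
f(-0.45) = 1.34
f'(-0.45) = 8.54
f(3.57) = -73.26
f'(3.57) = -45.65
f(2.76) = -40.71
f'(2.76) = -34.73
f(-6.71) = -316.22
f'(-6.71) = 92.92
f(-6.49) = -296.10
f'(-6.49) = 89.96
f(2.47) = -31.20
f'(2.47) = -30.83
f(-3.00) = -64.25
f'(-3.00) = 42.91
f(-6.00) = -253.64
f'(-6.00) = 83.35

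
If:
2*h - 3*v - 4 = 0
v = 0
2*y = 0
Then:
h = 2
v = 0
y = 0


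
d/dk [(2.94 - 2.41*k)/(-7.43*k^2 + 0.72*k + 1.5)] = (-17.9063*k^2 + 43.6884*k - 5.7318)/(55.2049*k^4 - 10.6992*k^3 - 21.7716*k^2 + 2.16*k + 2.25)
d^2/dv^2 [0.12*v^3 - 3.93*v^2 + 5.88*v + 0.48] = 0.72*v - 7.86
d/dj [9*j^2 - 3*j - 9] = 18*j - 3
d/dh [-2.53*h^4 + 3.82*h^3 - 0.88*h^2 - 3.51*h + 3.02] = -10.12*h^3 + 11.46*h^2 - 1.76*h - 3.51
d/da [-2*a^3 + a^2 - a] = -6*a^2 + 2*a - 1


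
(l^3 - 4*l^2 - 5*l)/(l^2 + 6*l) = (l^2 - 4*l - 5)/(l + 6)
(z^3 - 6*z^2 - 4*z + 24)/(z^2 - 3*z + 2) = (z^2 - 4*z - 12)/(z - 1)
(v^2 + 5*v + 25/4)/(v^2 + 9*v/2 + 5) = (v + 5/2)/(v + 2)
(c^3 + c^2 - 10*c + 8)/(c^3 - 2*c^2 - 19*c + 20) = (c - 2)/(c - 5)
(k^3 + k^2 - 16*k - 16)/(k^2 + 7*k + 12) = (k^2 - 3*k - 4)/(k + 3)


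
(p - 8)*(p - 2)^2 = p^3 - 12*p^2 + 36*p - 32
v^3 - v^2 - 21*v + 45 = (v - 3)^2*(v + 5)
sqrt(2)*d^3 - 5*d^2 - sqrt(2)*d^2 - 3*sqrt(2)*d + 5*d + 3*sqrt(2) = (d - 1)*(d - 3*sqrt(2))*(sqrt(2)*d + 1)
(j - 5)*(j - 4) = j^2 - 9*j + 20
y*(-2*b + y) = -2*b*y + y^2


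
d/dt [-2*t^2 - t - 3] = -4*t - 1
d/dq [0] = 0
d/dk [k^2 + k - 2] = 2*k + 1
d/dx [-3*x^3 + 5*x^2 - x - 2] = -9*x^2 + 10*x - 1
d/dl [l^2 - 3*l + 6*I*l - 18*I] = 2*l - 3 + 6*I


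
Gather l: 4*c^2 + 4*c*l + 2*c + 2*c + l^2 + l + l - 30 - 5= 4*c^2 + 4*c + l^2 + l*(4*c + 2) - 35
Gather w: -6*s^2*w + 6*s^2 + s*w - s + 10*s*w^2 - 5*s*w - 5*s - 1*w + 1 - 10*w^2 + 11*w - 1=6*s^2 - 6*s + w^2*(10*s - 10) + w*(-6*s^2 - 4*s + 10)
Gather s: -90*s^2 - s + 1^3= -90*s^2 - s + 1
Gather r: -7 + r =r - 7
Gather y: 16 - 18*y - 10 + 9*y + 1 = 7 - 9*y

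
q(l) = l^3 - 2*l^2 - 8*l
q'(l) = 3*l^2 - 4*l - 8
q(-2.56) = -9.40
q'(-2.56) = 21.90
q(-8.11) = -600.08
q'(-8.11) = 221.76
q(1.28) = -11.42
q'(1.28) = -8.20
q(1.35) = -11.98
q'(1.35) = -7.93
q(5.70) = 74.61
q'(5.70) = 66.67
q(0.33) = -2.82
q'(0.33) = -8.99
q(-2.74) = -13.67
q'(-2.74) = 25.48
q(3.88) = -2.74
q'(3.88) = 21.64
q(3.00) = -15.00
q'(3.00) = 7.00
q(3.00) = -15.00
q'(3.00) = 7.00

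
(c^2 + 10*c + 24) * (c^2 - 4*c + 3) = c^4 + 6*c^3 - 13*c^2 - 66*c + 72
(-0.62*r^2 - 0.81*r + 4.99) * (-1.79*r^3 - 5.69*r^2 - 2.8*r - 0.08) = 1.1098*r^5 + 4.9777*r^4 - 2.5872*r^3 - 26.0755*r^2 - 13.9072*r - 0.3992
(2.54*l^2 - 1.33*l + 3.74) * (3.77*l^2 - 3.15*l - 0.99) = 9.5758*l^4 - 13.0151*l^3 + 15.7747*l^2 - 10.4643*l - 3.7026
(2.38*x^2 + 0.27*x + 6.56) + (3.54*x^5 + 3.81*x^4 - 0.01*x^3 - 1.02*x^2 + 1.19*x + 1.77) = 3.54*x^5 + 3.81*x^4 - 0.01*x^3 + 1.36*x^2 + 1.46*x + 8.33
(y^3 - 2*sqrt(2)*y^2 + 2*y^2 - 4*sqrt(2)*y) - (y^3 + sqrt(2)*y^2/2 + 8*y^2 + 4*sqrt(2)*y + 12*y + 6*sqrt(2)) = -6*y^2 - 5*sqrt(2)*y^2/2 - 12*y - 8*sqrt(2)*y - 6*sqrt(2)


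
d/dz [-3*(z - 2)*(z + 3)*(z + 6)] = 3*z*(-3*z - 14)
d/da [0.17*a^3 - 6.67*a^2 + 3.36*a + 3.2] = 0.51*a^2 - 13.34*a + 3.36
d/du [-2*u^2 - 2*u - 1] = -4*u - 2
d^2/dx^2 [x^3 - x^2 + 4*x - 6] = 6*x - 2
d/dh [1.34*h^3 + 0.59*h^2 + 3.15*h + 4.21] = 4.02*h^2 + 1.18*h + 3.15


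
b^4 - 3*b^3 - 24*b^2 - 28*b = b*(b - 7)*(b + 2)^2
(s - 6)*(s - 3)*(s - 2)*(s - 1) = s^4 - 12*s^3 + 47*s^2 - 72*s + 36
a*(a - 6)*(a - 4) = a^3 - 10*a^2 + 24*a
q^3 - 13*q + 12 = (q - 3)*(q - 1)*(q + 4)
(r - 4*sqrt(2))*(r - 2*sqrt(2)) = r^2 - 6*sqrt(2)*r + 16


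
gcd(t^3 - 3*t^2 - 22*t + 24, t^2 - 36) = t - 6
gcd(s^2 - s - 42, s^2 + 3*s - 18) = s + 6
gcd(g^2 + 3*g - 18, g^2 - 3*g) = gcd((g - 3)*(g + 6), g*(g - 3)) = g - 3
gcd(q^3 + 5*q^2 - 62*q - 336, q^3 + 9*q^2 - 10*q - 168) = q^2 + 13*q + 42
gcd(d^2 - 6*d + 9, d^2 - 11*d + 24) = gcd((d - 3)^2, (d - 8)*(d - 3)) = d - 3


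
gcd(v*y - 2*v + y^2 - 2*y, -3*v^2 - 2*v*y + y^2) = v + y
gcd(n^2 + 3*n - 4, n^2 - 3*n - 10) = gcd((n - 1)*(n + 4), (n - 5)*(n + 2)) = 1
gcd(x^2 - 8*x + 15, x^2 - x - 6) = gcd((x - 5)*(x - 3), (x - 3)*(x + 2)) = x - 3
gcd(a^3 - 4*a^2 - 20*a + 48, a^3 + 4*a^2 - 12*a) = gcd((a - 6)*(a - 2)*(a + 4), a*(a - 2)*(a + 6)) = a - 2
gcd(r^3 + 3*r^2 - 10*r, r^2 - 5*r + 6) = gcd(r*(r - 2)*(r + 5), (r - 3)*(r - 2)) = r - 2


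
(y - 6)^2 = y^2 - 12*y + 36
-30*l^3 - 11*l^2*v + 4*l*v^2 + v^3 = (-3*l + v)*(2*l + v)*(5*l + v)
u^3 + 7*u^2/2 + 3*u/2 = u*(u + 1/2)*(u + 3)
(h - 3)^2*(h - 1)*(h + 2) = h^4 - 5*h^3 + h^2 + 21*h - 18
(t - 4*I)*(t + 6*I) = t^2 + 2*I*t + 24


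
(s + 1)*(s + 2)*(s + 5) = s^3 + 8*s^2 + 17*s + 10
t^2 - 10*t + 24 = (t - 6)*(t - 4)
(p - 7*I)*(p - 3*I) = p^2 - 10*I*p - 21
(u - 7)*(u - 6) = u^2 - 13*u + 42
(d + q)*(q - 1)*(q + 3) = d*q^2 + 2*d*q - 3*d + q^3 + 2*q^2 - 3*q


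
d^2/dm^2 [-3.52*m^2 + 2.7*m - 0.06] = -7.04000000000000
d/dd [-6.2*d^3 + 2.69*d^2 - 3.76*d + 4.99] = -18.6*d^2 + 5.38*d - 3.76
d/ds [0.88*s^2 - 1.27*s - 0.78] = 1.76*s - 1.27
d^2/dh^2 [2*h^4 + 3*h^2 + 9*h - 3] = 24*h^2 + 6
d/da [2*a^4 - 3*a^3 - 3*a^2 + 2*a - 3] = 8*a^3 - 9*a^2 - 6*a + 2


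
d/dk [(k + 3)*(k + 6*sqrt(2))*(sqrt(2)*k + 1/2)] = 3*sqrt(2)*k^2 + 6*sqrt(2)*k + 25*k + 3*sqrt(2) + 75/2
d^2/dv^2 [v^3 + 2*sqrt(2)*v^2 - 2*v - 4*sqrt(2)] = 6*v + 4*sqrt(2)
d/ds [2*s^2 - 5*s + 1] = 4*s - 5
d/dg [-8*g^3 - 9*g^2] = 6*g*(-4*g - 3)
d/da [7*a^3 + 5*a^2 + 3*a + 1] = 21*a^2 + 10*a + 3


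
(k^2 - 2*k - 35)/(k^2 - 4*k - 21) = (k + 5)/(k + 3)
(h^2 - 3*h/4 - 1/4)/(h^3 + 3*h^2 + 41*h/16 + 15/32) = 8*(h - 1)/(8*h^2 + 22*h + 15)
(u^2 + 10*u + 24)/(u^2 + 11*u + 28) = (u + 6)/(u + 7)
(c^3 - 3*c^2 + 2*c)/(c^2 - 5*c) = (c^2 - 3*c + 2)/(c - 5)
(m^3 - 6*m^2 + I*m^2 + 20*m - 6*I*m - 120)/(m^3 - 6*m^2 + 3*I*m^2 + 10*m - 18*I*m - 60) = (m - 4*I)/(m - 2*I)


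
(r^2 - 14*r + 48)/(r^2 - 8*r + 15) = (r^2 - 14*r + 48)/(r^2 - 8*r + 15)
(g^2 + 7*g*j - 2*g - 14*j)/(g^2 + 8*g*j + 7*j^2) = (g - 2)/(g + j)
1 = 1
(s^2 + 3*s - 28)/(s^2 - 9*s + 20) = (s + 7)/(s - 5)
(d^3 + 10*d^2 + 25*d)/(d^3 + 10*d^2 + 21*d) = (d^2 + 10*d + 25)/(d^2 + 10*d + 21)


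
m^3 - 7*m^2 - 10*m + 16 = (m - 8)*(m - 1)*(m + 2)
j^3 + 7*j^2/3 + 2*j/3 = j*(j + 1/3)*(j + 2)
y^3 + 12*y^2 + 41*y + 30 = (y + 1)*(y + 5)*(y + 6)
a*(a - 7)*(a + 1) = a^3 - 6*a^2 - 7*a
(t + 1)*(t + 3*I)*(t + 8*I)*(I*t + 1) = I*t^4 - 10*t^3 + I*t^3 - 10*t^2 - 13*I*t^2 - 24*t - 13*I*t - 24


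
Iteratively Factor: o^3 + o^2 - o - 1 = (o - 1)*(o^2 + 2*o + 1) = (o - 1)*(o + 1)*(o + 1)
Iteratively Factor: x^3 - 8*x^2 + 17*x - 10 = (x - 5)*(x^2 - 3*x + 2) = (x - 5)*(x - 2)*(x - 1)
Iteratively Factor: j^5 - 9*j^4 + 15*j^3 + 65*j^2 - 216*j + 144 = (j - 4)*(j^4 - 5*j^3 - 5*j^2 + 45*j - 36) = (j - 4)*(j - 1)*(j^3 - 4*j^2 - 9*j + 36) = (j - 4)*(j - 1)*(j + 3)*(j^2 - 7*j + 12) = (j - 4)^2*(j - 1)*(j + 3)*(j - 3)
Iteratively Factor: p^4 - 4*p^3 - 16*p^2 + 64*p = (p - 4)*(p^3 - 16*p) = (p - 4)^2*(p^2 + 4*p) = (p - 4)^2*(p + 4)*(p)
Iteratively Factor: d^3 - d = (d)*(d^2 - 1) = d*(d + 1)*(d - 1)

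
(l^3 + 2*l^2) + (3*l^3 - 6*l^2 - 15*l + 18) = 4*l^3 - 4*l^2 - 15*l + 18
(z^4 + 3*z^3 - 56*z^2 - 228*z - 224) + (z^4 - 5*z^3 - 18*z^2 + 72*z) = 2*z^4 - 2*z^3 - 74*z^2 - 156*z - 224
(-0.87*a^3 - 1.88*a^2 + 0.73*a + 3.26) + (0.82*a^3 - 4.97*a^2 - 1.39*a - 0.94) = -0.05*a^3 - 6.85*a^2 - 0.66*a + 2.32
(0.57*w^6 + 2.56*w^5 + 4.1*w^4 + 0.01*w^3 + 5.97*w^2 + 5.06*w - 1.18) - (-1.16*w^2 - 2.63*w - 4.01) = 0.57*w^6 + 2.56*w^5 + 4.1*w^4 + 0.01*w^3 + 7.13*w^2 + 7.69*w + 2.83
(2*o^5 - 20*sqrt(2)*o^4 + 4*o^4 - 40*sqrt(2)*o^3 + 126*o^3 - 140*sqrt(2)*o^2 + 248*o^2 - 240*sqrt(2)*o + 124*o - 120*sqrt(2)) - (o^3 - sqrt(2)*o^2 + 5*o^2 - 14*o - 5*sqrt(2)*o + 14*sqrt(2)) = 2*o^5 - 20*sqrt(2)*o^4 + 4*o^4 - 40*sqrt(2)*o^3 + 125*o^3 - 139*sqrt(2)*o^2 + 243*o^2 - 235*sqrt(2)*o + 138*o - 134*sqrt(2)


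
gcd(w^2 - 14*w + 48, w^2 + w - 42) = w - 6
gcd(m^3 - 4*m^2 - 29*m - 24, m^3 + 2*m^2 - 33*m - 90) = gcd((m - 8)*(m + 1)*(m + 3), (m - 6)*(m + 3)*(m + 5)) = m + 3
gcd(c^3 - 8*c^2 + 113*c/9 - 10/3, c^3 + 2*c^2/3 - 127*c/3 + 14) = c^2 - 19*c/3 + 2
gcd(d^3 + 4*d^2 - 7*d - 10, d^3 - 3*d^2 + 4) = d^2 - d - 2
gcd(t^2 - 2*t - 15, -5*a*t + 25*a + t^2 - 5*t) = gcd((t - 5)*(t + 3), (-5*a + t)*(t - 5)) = t - 5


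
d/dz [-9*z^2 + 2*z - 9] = 2 - 18*z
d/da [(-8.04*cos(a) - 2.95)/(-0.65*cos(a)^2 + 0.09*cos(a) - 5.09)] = (5.226*cos(a)^2 + 3.835*cos(a) - 41.1891)*sin(a)/(0.4225*cos(a)^4 - 0.117*cos(a)^3 + 6.6251*cos(a)^2 - 0.9162*cos(a) + 25.9081)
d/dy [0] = 0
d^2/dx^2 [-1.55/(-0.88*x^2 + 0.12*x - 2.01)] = (-2.40064*x^2 + 0.32736*x + 1.55*(1.76*x - 0.12)*(3.52*x - 0.24) - 5.48328)/(0.88*x^2 - 0.12*x + 2.01)^3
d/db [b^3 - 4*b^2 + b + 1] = 3*b^2 - 8*b + 1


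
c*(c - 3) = c^2 - 3*c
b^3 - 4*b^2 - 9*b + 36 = (b - 4)*(b - 3)*(b + 3)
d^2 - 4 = (d - 2)*(d + 2)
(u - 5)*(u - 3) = u^2 - 8*u + 15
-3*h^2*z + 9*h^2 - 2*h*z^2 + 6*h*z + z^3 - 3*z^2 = (-3*h + z)*(h + z)*(z - 3)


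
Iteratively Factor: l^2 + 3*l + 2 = (l + 2)*(l + 1)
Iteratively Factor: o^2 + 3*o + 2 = (o + 2)*(o + 1)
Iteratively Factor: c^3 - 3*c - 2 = (c - 2)*(c^2 + 2*c + 1) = (c - 2)*(c + 1)*(c + 1)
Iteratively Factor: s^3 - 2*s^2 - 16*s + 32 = (s - 4)*(s^2 + 2*s - 8) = (s - 4)*(s - 2)*(s + 4)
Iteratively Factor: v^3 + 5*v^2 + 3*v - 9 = (v + 3)*(v^2 + 2*v - 3) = (v - 1)*(v + 3)*(v + 3)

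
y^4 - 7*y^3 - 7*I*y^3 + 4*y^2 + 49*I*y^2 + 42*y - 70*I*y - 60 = (y - 5)*(y - 2)*(y - 6*I)*(y - I)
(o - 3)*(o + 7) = o^2 + 4*o - 21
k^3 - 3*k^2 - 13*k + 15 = (k - 5)*(k - 1)*(k + 3)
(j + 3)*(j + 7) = j^2 + 10*j + 21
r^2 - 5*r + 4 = (r - 4)*(r - 1)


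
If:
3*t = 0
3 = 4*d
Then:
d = 3/4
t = 0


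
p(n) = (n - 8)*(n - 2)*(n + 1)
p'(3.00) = -21.00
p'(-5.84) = 213.44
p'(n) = (n - 8)*(n - 2) + (n - 8)*(n + 1) + (n - 2)*(n + 1) = 3*n^2 - 18*n + 6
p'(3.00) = -21.00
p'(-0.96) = 26.04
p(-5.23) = -404.61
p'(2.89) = -20.96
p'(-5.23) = 182.20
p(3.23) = -24.82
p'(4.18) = -16.82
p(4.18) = -43.14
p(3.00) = -20.00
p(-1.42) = -13.53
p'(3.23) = -20.84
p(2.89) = -17.69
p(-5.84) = -525.17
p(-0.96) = 1.06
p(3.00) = -20.00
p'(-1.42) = 37.61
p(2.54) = -10.44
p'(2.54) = -20.37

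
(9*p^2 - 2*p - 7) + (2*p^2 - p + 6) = 11*p^2 - 3*p - 1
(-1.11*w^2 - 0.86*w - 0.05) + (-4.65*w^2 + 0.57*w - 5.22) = -5.76*w^2 - 0.29*w - 5.27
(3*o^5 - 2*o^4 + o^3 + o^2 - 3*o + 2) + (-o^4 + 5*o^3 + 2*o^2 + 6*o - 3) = 3*o^5 - 3*o^4 + 6*o^3 + 3*o^2 + 3*o - 1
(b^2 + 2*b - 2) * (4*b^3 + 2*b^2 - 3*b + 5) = 4*b^5 + 10*b^4 - 7*b^3 - 5*b^2 + 16*b - 10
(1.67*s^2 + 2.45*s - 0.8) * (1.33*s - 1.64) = 2.2211*s^3 + 0.519700000000001*s^2 - 5.082*s + 1.312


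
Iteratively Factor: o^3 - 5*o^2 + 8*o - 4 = (o - 2)*(o^2 - 3*o + 2) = (o - 2)^2*(o - 1)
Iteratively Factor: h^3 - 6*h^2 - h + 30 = (h - 5)*(h^2 - h - 6) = (h - 5)*(h - 3)*(h + 2)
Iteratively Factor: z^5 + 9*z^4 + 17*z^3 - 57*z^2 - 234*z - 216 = (z - 3)*(z^4 + 12*z^3 + 53*z^2 + 102*z + 72) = (z - 3)*(z + 2)*(z^3 + 10*z^2 + 33*z + 36) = (z - 3)*(z + 2)*(z + 3)*(z^2 + 7*z + 12) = (z - 3)*(z + 2)*(z + 3)^2*(z + 4)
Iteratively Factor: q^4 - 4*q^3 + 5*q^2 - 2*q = (q)*(q^3 - 4*q^2 + 5*q - 2) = q*(q - 1)*(q^2 - 3*q + 2) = q*(q - 2)*(q - 1)*(q - 1)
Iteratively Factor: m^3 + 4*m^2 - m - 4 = (m + 4)*(m^2 - 1) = (m - 1)*(m + 4)*(m + 1)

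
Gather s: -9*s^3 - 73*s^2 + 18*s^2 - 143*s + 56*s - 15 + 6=-9*s^3 - 55*s^2 - 87*s - 9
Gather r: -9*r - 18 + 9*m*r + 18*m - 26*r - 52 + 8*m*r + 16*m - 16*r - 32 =34*m + r*(17*m - 51) - 102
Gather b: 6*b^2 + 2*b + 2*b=6*b^2 + 4*b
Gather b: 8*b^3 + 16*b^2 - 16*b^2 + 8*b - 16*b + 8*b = 8*b^3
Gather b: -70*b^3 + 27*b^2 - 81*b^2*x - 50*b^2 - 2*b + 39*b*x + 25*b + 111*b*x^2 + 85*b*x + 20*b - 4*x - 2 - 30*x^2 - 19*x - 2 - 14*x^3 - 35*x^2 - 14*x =-70*b^3 + b^2*(-81*x - 23) + b*(111*x^2 + 124*x + 43) - 14*x^3 - 65*x^2 - 37*x - 4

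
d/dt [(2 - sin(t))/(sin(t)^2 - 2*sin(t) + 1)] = (sin(t) - 3)*cos(t)/(sin(t) - 1)^3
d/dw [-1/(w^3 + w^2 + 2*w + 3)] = (3*w^2 + 2*w + 2)/(w^3 + w^2 + 2*w + 3)^2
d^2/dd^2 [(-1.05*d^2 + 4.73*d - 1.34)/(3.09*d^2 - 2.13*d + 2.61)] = (76.5034560000001*d^3 - 25.957854*d^2 - 175.964994*d + 47.740608)/(29.503629*d^6 - 61.012359*d^5 + 116.818686*d^4 - 112.733019*d^3 + 98.672094*d^2 - 43.529319*d + 17.779581)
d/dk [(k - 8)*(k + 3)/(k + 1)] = (k^2 + 2*k + 19)/(k^2 + 2*k + 1)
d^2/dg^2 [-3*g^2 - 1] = -6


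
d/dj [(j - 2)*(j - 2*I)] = 2*j - 2 - 2*I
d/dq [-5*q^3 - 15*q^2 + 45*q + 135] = -15*q^2 - 30*q + 45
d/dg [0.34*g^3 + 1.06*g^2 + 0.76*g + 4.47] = 1.02*g^2 + 2.12*g + 0.76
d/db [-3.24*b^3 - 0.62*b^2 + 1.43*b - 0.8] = -9.72*b^2 - 1.24*b + 1.43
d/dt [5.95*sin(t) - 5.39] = 5.95*cos(t)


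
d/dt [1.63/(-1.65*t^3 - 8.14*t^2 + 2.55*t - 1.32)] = (8.0685*t^2 + 26.5364*t - 4.1565)/(1.65*t^3 + 8.14*t^2 - 2.55*t + 1.32)^2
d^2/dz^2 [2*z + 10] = 0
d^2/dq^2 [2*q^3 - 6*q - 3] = 12*q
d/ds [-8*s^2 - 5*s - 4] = -16*s - 5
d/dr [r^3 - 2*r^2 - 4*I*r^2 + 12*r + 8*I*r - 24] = 3*r^2 - 4*r - 8*I*r + 12 + 8*I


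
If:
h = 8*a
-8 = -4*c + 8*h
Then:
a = h/8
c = 2*h + 2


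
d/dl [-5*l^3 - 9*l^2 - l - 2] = -15*l^2 - 18*l - 1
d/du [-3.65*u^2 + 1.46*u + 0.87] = 1.46 - 7.3*u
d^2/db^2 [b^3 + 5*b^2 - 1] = 6*b + 10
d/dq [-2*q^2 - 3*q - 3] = -4*q - 3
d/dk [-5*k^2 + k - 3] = 1 - 10*k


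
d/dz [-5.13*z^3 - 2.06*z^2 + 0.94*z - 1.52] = -15.39*z^2 - 4.12*z + 0.94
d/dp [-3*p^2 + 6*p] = 6 - 6*p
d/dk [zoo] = 0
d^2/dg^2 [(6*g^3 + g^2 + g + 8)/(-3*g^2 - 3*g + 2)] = 4*(-45*g^3 - 63*g^2 - 153*g - 65)/(27*g^6 + 81*g^5 + 27*g^4 - 81*g^3 - 18*g^2 + 36*g - 8)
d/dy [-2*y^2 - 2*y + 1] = -4*y - 2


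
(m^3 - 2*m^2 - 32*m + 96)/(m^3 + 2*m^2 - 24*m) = (m - 4)/m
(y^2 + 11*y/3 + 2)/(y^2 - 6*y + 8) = (y^2 + 11*y/3 + 2)/(y^2 - 6*y + 8)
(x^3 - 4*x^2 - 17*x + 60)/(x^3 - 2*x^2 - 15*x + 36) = (x - 5)/(x - 3)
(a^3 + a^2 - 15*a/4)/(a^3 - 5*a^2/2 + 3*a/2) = (a + 5/2)/(a - 1)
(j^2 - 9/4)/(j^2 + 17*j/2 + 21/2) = (j - 3/2)/(j + 7)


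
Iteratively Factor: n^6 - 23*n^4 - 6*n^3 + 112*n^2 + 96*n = (n + 2)*(n^5 - 2*n^4 - 19*n^3 + 32*n^2 + 48*n) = (n + 1)*(n + 2)*(n^4 - 3*n^3 - 16*n^2 + 48*n) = (n + 1)*(n + 2)*(n + 4)*(n^3 - 7*n^2 + 12*n) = n*(n + 1)*(n + 2)*(n + 4)*(n^2 - 7*n + 12) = n*(n - 4)*(n + 1)*(n + 2)*(n + 4)*(n - 3)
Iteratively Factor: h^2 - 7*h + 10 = (h - 5)*(h - 2)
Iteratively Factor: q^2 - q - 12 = (q + 3)*(q - 4)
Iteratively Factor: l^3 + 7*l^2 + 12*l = (l + 4)*(l^2 + 3*l) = (l + 3)*(l + 4)*(l)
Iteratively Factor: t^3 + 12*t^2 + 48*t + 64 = (t + 4)*(t^2 + 8*t + 16) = (t + 4)^2*(t + 4)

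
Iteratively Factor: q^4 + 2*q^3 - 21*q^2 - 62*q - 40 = (q + 4)*(q^3 - 2*q^2 - 13*q - 10) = (q - 5)*(q + 4)*(q^2 + 3*q + 2) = (q - 5)*(q + 2)*(q + 4)*(q + 1)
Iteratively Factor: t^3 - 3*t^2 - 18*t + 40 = (t + 4)*(t^2 - 7*t + 10) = (t - 2)*(t + 4)*(t - 5)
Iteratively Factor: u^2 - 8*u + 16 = (u - 4)*(u - 4)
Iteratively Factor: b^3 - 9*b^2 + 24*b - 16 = (b - 4)*(b^2 - 5*b + 4) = (b - 4)^2*(b - 1)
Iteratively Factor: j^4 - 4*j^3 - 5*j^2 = (j - 5)*(j^3 + j^2) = j*(j - 5)*(j^2 + j) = j^2*(j - 5)*(j + 1)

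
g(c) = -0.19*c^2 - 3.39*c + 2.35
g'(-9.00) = 0.03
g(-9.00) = 17.47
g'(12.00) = -7.95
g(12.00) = -65.69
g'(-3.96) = -1.89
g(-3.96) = 12.79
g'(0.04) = -3.41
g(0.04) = 2.21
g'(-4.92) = -1.52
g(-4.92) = 14.43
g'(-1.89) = -2.67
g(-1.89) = 8.08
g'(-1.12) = -2.96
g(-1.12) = 5.91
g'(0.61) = -3.62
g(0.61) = 0.21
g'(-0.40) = -3.24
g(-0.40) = 3.68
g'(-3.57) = -2.03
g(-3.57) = 12.03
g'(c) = -0.38*c - 3.39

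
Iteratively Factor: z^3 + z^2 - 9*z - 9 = (z + 1)*(z^2 - 9) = (z + 1)*(z + 3)*(z - 3)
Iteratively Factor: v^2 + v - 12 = (v - 3)*(v + 4)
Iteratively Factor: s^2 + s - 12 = (s + 4)*(s - 3)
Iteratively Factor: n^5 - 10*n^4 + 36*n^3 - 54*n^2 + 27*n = (n - 3)*(n^4 - 7*n^3 + 15*n^2 - 9*n) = (n - 3)^2*(n^3 - 4*n^2 + 3*n) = (n - 3)^3*(n^2 - n) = (n - 3)^3*(n - 1)*(n)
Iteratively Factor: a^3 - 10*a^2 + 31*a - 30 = (a - 3)*(a^2 - 7*a + 10) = (a - 3)*(a - 2)*(a - 5)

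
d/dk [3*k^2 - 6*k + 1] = 6*k - 6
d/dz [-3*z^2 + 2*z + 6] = 2 - 6*z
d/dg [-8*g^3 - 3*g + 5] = -24*g^2 - 3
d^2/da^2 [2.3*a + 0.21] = 0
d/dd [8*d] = 8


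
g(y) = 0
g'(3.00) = 0.00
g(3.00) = 0.00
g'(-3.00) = 0.00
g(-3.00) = 0.00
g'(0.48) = 0.00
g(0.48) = 0.00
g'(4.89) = 0.00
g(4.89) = 0.00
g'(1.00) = 0.00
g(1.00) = 0.00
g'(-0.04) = 0.00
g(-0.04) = 0.00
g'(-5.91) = 0.00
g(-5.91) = 0.00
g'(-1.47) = 0.00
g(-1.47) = 0.00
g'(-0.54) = 0.00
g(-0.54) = 0.00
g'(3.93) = 0.00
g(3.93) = 0.00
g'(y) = 0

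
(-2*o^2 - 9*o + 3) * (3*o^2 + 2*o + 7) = -6*o^4 - 31*o^3 - 23*o^2 - 57*o + 21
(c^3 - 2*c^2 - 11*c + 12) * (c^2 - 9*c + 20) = c^5 - 11*c^4 + 27*c^3 + 71*c^2 - 328*c + 240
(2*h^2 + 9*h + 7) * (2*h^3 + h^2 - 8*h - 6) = 4*h^5 + 20*h^4 + 7*h^3 - 77*h^2 - 110*h - 42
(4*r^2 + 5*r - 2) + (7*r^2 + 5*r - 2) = 11*r^2 + 10*r - 4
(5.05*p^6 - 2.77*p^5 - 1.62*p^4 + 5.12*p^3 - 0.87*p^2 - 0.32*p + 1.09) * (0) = 0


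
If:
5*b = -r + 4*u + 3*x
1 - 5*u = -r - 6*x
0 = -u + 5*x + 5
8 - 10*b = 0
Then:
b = 4/5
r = 62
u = 15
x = 2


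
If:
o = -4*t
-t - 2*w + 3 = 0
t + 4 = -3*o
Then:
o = -16/11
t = 4/11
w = 29/22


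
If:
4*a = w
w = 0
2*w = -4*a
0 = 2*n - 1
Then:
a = 0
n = 1/2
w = 0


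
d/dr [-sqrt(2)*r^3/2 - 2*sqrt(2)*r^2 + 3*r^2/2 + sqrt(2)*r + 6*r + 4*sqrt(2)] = -3*sqrt(2)*r^2/2 - 4*sqrt(2)*r + 3*r + sqrt(2) + 6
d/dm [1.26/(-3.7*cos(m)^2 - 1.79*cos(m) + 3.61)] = -(9.324*cos(m) + 2.2554)*sin(m)/(3.7*cos(m)^2 + 1.79*cos(m) - 3.61)^2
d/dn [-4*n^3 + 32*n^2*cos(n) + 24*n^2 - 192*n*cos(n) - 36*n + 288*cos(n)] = -32*n^2*sin(n) - 12*n^2 + 192*n*sin(n) + 64*n*cos(n) + 48*n - 288*sin(n) - 192*cos(n) - 36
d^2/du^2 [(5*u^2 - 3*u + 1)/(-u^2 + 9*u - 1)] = 4*(-21*u^3 + 6*u^2 + 9*u - 29)/(u^6 - 27*u^5 + 246*u^4 - 783*u^3 + 246*u^2 - 27*u + 1)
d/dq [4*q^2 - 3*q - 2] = 8*q - 3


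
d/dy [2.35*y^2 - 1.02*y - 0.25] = 4.7*y - 1.02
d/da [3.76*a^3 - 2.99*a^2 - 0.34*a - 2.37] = 11.28*a^2 - 5.98*a - 0.34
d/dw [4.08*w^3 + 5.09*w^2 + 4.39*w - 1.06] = 12.24*w^2 + 10.18*w + 4.39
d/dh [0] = 0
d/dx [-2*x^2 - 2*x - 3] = -4*x - 2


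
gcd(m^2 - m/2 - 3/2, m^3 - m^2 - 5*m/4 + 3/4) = m^2 - m/2 - 3/2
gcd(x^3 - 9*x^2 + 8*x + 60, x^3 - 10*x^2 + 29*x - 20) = x - 5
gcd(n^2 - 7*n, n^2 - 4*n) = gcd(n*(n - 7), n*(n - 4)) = n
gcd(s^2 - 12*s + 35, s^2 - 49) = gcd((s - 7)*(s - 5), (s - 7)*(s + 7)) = s - 7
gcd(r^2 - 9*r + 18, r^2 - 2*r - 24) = r - 6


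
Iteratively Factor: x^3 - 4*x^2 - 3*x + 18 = (x + 2)*(x^2 - 6*x + 9) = (x - 3)*(x + 2)*(x - 3)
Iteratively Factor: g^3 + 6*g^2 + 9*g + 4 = (g + 4)*(g^2 + 2*g + 1) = (g + 1)*(g + 4)*(g + 1)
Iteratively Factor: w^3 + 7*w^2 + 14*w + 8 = (w + 1)*(w^2 + 6*w + 8) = (w + 1)*(w + 4)*(w + 2)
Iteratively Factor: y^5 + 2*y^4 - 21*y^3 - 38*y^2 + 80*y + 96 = (y - 4)*(y^4 + 6*y^3 + 3*y^2 - 26*y - 24) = (y - 4)*(y - 2)*(y^3 + 8*y^2 + 19*y + 12) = (y - 4)*(y - 2)*(y + 4)*(y^2 + 4*y + 3) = (y - 4)*(y - 2)*(y + 3)*(y + 4)*(y + 1)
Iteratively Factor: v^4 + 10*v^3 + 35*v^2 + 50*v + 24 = (v + 3)*(v^3 + 7*v^2 + 14*v + 8) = (v + 2)*(v + 3)*(v^2 + 5*v + 4) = (v + 2)*(v + 3)*(v + 4)*(v + 1)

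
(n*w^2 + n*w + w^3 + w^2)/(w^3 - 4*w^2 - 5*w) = (n + w)/(w - 5)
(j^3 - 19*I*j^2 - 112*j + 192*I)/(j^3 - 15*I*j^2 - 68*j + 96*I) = (j - 8*I)/(j - 4*I)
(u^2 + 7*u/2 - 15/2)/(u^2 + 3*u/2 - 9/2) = (u + 5)/(u + 3)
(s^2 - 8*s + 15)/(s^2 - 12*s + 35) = (s - 3)/(s - 7)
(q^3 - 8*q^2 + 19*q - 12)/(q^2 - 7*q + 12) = q - 1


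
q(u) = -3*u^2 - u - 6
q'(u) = -6*u - 1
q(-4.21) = -54.96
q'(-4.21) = 24.26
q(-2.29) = -19.44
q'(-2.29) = 12.74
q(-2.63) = -24.12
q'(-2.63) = 14.78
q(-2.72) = -25.48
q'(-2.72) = 15.32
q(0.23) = -6.39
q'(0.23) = -2.38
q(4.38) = -67.93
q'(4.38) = -27.28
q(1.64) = -15.71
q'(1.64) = -10.84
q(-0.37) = -6.04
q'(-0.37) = 1.22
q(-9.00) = -240.00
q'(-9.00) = 53.00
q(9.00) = -258.00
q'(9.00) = -55.00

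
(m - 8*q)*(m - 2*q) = m^2 - 10*m*q + 16*q^2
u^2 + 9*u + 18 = (u + 3)*(u + 6)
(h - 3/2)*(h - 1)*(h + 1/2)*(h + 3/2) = h^4 - h^3/2 - 11*h^2/4 + 9*h/8 + 9/8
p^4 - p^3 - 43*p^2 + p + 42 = (p - 7)*(p - 1)*(p + 1)*(p + 6)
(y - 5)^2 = y^2 - 10*y + 25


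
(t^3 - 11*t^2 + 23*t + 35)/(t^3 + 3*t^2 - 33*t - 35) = (t - 7)/(t + 7)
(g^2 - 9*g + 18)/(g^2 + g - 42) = (g - 3)/(g + 7)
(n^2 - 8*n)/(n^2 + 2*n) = (n - 8)/(n + 2)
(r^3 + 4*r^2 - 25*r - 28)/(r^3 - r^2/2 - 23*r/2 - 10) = 2*(r + 7)/(2*r + 5)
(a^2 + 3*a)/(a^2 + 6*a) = (a + 3)/(a + 6)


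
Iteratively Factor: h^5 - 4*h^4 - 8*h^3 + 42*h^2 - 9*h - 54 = (h - 3)*(h^4 - h^3 - 11*h^2 + 9*h + 18) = (h - 3)*(h - 2)*(h^3 + h^2 - 9*h - 9) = (h - 3)*(h - 2)*(h + 1)*(h^2 - 9) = (h - 3)^2*(h - 2)*(h + 1)*(h + 3)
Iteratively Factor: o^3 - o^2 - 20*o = (o)*(o^2 - o - 20) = o*(o - 5)*(o + 4)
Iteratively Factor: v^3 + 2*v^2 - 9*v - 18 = (v + 3)*(v^2 - v - 6) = (v + 2)*(v + 3)*(v - 3)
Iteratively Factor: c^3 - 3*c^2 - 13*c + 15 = (c - 1)*(c^2 - 2*c - 15) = (c - 1)*(c + 3)*(c - 5)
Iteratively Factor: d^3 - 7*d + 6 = (d + 3)*(d^2 - 3*d + 2) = (d - 2)*(d + 3)*(d - 1)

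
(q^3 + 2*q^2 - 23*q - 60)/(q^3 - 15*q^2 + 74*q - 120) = (q^2 + 7*q + 12)/(q^2 - 10*q + 24)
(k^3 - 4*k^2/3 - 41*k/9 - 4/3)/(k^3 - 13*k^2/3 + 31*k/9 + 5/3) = (3*k + 4)/(3*k - 5)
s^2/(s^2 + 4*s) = s/(s + 4)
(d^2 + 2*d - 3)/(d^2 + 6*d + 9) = (d - 1)/(d + 3)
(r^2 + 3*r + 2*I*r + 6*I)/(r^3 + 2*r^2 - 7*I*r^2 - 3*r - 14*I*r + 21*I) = (r + 2*I)/(r^2 - r*(1 + 7*I) + 7*I)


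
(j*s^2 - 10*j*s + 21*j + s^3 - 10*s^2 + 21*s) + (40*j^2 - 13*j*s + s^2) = 40*j^2 + j*s^2 - 23*j*s + 21*j + s^3 - 9*s^2 + 21*s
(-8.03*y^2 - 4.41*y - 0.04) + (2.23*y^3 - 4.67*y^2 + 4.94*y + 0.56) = 2.23*y^3 - 12.7*y^2 + 0.53*y + 0.52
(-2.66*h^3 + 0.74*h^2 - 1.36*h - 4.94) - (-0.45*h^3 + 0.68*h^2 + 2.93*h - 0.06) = -2.21*h^3 + 0.0599999999999999*h^2 - 4.29*h - 4.88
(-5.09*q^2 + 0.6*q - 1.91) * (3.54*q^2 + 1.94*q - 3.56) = -18.0186*q^4 - 7.7506*q^3 + 12.523*q^2 - 5.8414*q + 6.7996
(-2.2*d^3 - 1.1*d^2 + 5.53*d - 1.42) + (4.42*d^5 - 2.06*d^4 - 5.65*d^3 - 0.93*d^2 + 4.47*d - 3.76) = 4.42*d^5 - 2.06*d^4 - 7.85*d^3 - 2.03*d^2 + 10.0*d - 5.18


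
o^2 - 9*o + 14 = (o - 7)*(o - 2)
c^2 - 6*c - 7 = (c - 7)*(c + 1)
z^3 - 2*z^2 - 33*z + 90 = (z - 5)*(z - 3)*(z + 6)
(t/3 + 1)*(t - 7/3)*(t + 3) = t^3/3 + 11*t^2/9 - 5*t/3 - 7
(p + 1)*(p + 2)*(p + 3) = p^3 + 6*p^2 + 11*p + 6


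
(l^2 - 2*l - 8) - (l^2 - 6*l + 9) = 4*l - 17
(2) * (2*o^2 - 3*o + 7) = 4*o^2 - 6*o + 14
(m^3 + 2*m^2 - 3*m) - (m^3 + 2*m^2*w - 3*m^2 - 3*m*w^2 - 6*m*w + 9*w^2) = -2*m^2*w + 5*m^2 + 3*m*w^2 + 6*m*w - 3*m - 9*w^2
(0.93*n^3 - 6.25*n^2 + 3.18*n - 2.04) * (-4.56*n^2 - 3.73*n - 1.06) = -4.2408*n^5 + 25.0311*n^4 + 7.8259*n^3 + 4.066*n^2 + 4.2384*n + 2.1624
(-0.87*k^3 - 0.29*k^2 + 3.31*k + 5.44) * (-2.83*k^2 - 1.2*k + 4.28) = 2.4621*k^5 + 1.8647*k^4 - 12.7429*k^3 - 20.6084*k^2 + 7.6388*k + 23.2832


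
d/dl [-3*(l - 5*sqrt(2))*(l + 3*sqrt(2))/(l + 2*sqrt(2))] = 3*(-l^2 - 4*sqrt(2)*l - 22)/(l^2 + 4*sqrt(2)*l + 8)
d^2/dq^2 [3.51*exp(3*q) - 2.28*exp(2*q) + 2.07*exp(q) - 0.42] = (31.59*exp(2*q) - 9.12*exp(q) + 2.07)*exp(q)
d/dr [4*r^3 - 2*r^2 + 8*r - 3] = 12*r^2 - 4*r + 8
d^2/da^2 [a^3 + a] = 6*a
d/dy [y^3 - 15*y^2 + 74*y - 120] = 3*y^2 - 30*y + 74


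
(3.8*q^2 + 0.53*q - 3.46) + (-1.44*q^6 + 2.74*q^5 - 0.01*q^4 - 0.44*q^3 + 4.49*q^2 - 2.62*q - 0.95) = -1.44*q^6 + 2.74*q^5 - 0.01*q^4 - 0.44*q^3 + 8.29*q^2 - 2.09*q - 4.41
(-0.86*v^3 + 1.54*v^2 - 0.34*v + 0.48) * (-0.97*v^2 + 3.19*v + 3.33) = 0.8342*v^5 - 4.2372*v^4 + 2.3786*v^3 + 3.578*v^2 + 0.399*v + 1.5984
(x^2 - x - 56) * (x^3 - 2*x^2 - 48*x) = x^5 - 3*x^4 - 102*x^3 + 160*x^2 + 2688*x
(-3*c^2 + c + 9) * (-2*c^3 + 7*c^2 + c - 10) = 6*c^5 - 23*c^4 - 14*c^3 + 94*c^2 - c - 90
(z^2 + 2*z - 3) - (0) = z^2 + 2*z - 3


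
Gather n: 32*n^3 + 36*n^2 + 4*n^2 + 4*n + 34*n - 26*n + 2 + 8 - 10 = 32*n^3 + 40*n^2 + 12*n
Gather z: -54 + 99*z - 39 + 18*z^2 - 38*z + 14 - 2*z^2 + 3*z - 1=16*z^2 + 64*z - 80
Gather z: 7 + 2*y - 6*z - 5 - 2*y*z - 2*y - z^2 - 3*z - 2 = -z^2 + z*(-2*y - 9)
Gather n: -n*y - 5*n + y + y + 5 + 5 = n*(-y - 5) + 2*y + 10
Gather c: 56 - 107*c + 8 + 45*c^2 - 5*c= 45*c^2 - 112*c + 64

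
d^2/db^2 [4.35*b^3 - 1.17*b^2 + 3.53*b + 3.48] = 26.1*b - 2.34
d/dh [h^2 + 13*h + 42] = 2*h + 13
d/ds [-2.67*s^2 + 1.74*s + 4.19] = 1.74 - 5.34*s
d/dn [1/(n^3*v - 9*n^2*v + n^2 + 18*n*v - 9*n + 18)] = (-3*n^2*v + 18*n*v - 2*n - 18*v + 9)/(n^3*v - 9*n^2*v + n^2 + 18*n*v - 9*n + 18)^2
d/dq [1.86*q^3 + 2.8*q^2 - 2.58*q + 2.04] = 5.58*q^2 + 5.6*q - 2.58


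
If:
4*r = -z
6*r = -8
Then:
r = -4/3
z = 16/3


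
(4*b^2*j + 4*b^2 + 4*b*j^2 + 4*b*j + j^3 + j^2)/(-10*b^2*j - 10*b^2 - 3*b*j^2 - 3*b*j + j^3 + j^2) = (-2*b - j)/(5*b - j)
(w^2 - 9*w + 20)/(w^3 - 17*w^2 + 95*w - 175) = (w - 4)/(w^2 - 12*w + 35)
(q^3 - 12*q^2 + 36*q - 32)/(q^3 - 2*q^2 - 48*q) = (q^2 - 4*q + 4)/(q*(q + 6))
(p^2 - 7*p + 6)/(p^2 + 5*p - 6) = (p - 6)/(p + 6)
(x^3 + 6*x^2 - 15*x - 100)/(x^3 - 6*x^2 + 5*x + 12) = (x^2 + 10*x + 25)/(x^2 - 2*x - 3)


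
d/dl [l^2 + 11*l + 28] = 2*l + 11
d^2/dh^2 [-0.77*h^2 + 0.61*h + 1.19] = -1.54000000000000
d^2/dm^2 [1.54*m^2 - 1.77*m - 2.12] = 3.08000000000000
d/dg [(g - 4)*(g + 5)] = 2*g + 1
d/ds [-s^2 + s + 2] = 1 - 2*s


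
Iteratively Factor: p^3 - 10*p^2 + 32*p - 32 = (p - 4)*(p^2 - 6*p + 8) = (p - 4)^2*(p - 2)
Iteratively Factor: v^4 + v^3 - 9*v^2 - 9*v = (v + 3)*(v^3 - 2*v^2 - 3*v) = (v + 1)*(v + 3)*(v^2 - 3*v) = v*(v + 1)*(v + 3)*(v - 3)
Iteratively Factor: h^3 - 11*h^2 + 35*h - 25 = (h - 5)*(h^2 - 6*h + 5) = (h - 5)*(h - 1)*(h - 5)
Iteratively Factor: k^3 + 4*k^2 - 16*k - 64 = (k + 4)*(k^2 - 16) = (k + 4)^2*(k - 4)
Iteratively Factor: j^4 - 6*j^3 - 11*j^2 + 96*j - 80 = (j - 5)*(j^3 - j^2 - 16*j + 16) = (j - 5)*(j - 1)*(j^2 - 16) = (j - 5)*(j - 4)*(j - 1)*(j + 4)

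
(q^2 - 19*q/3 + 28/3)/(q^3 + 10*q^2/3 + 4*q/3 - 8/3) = (3*q^2 - 19*q + 28)/(3*q^3 + 10*q^2 + 4*q - 8)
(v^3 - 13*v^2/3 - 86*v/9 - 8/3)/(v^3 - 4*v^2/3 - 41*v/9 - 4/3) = (v - 6)/(v - 3)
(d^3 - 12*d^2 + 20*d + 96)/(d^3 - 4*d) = (d^2 - 14*d + 48)/(d*(d - 2))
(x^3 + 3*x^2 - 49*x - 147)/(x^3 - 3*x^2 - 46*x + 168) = (x^2 - 4*x - 21)/(x^2 - 10*x + 24)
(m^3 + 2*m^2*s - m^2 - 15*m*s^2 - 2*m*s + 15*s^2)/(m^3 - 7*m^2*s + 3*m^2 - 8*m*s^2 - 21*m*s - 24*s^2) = (-m^3 - 2*m^2*s + m^2 + 15*m*s^2 + 2*m*s - 15*s^2)/(-m^3 + 7*m^2*s - 3*m^2 + 8*m*s^2 + 21*m*s + 24*s^2)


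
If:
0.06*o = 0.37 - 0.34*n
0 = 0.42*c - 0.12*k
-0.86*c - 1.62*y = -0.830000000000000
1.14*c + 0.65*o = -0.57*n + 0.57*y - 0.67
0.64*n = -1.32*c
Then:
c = -0.56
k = -1.95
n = 1.15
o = -0.35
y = 0.81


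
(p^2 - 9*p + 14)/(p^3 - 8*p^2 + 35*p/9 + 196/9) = 9*(p - 2)/(9*p^2 - 9*p - 28)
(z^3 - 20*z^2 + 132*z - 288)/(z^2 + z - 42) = (z^2 - 14*z + 48)/(z + 7)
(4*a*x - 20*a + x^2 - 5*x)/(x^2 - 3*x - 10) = (4*a + x)/(x + 2)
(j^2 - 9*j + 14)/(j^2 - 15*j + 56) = (j - 2)/(j - 8)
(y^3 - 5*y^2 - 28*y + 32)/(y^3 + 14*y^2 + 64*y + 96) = (y^2 - 9*y + 8)/(y^2 + 10*y + 24)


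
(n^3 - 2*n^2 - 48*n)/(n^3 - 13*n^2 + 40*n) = (n + 6)/(n - 5)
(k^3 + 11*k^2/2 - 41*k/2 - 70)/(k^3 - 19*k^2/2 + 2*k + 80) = (k + 7)/(k - 8)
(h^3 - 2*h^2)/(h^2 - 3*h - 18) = h^2*(2 - h)/(-h^2 + 3*h + 18)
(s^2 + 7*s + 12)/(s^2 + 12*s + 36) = (s^2 + 7*s + 12)/(s^2 + 12*s + 36)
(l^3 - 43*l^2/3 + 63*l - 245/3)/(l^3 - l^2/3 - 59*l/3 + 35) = (l^2 - 12*l + 35)/(l^2 + 2*l - 15)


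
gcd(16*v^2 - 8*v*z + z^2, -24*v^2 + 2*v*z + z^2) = -4*v + z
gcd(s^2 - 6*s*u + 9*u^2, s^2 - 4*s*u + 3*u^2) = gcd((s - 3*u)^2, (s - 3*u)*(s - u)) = s - 3*u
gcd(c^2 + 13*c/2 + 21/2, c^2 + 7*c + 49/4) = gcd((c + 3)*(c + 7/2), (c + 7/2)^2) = c + 7/2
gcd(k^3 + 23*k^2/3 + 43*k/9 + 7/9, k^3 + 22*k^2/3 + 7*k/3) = k^2 + 22*k/3 + 7/3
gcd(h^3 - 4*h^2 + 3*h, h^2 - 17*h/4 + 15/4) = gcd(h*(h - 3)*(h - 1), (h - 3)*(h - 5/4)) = h - 3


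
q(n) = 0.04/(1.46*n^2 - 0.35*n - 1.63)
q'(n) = 0.04*(0.35 - 2.92*n)/(1.46*n^2 - 0.35*n - 1.63)^2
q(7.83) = 0.00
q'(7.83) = -0.00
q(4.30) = 0.00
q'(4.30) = -0.00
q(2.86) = 0.00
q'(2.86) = -0.00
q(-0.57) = -0.04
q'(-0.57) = 0.09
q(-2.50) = 0.00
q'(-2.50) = 0.00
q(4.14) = 0.00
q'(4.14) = -0.00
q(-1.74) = 0.01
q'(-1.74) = 0.02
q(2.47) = 0.01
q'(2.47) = -0.01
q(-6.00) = 0.00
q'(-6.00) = 0.00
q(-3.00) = 0.00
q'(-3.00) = 0.00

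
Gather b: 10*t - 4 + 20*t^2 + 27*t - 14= 20*t^2 + 37*t - 18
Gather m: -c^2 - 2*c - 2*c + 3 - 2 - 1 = -c^2 - 4*c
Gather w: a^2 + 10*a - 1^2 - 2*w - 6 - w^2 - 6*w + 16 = a^2 + 10*a - w^2 - 8*w + 9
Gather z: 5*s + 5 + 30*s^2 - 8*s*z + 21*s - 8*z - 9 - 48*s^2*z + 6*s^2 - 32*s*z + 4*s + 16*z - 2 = 36*s^2 + 30*s + z*(-48*s^2 - 40*s + 8) - 6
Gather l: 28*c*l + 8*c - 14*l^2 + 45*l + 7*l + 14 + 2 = 8*c - 14*l^2 + l*(28*c + 52) + 16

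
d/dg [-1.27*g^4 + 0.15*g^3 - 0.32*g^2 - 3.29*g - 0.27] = -5.08*g^3 + 0.45*g^2 - 0.64*g - 3.29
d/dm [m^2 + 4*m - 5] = 2*m + 4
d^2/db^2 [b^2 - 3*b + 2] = 2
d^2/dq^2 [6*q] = 0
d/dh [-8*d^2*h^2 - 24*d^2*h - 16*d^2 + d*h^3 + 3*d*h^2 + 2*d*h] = d*(-16*d*h - 24*d + 3*h^2 + 6*h + 2)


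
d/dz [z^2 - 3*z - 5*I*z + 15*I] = 2*z - 3 - 5*I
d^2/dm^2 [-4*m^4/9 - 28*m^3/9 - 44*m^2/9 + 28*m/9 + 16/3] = -16*m^2/3 - 56*m/3 - 88/9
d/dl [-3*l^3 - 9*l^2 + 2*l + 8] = -9*l^2 - 18*l + 2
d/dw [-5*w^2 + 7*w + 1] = 7 - 10*w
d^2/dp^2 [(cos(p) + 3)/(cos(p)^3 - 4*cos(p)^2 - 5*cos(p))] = (-2*(cos(p) + 3)*(-3*cos(p)^2 + 8*cos(p) + 5)^2*sin(p)^2 + (sin(p)^2 + 4*cos(p) + 4)^2*cos(p)^3 + (sin(p)^2 + 4*cos(p) + 4)*(12*(1 - cos(2*p))^2 - 102*cos(p) - 216*cos(2*p) - 10*cos(3*p) + 9*cos(4*p) - 1)*cos(p)/8)/((sin(p)^2 + 4*cos(p) + 4)^3*cos(p)^3)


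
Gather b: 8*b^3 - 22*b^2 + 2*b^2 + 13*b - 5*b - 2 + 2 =8*b^3 - 20*b^2 + 8*b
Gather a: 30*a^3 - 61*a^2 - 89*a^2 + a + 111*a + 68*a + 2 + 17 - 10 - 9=30*a^3 - 150*a^2 + 180*a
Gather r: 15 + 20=35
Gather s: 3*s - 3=3*s - 3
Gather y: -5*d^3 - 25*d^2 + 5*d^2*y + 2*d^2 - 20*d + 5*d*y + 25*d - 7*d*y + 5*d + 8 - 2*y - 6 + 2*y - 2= -5*d^3 - 23*d^2 + 10*d + y*(5*d^2 - 2*d)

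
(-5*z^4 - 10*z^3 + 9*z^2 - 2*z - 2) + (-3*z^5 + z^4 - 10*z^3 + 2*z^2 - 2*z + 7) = -3*z^5 - 4*z^4 - 20*z^3 + 11*z^2 - 4*z + 5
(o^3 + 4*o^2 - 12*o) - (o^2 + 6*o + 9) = o^3 + 3*o^2 - 18*o - 9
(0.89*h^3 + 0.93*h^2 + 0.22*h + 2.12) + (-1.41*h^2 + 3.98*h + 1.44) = 0.89*h^3 - 0.48*h^2 + 4.2*h + 3.56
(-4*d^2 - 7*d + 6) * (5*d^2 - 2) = -20*d^4 - 35*d^3 + 38*d^2 + 14*d - 12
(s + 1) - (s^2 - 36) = -s^2 + s + 37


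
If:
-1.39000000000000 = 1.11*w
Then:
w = -1.25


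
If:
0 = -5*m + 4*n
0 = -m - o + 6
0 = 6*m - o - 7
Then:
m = 13/7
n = 65/28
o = 29/7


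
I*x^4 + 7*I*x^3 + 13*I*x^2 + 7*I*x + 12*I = (x + 3)*(x + 4)*(x + I)*(I*x + 1)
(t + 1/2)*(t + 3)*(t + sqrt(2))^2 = t^4 + 2*sqrt(2)*t^3 + 7*t^3/2 + 7*t^2/2 + 7*sqrt(2)*t^2 + 3*sqrt(2)*t + 7*t + 3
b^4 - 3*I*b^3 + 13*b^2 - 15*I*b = b*(b - 5*I)*(b - I)*(b + 3*I)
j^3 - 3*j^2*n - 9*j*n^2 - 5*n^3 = (j - 5*n)*(j + n)^2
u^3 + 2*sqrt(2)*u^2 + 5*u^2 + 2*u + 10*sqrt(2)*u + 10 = (u + 5)*(u + sqrt(2))^2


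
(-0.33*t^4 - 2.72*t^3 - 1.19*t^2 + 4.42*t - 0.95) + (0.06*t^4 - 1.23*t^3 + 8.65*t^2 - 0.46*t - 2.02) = -0.27*t^4 - 3.95*t^3 + 7.46*t^2 + 3.96*t - 2.97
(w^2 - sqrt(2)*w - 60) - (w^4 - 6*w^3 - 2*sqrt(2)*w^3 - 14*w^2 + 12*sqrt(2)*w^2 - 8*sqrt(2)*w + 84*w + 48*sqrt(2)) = -w^4 + 2*sqrt(2)*w^3 + 6*w^3 - 12*sqrt(2)*w^2 + 15*w^2 - 84*w + 7*sqrt(2)*w - 48*sqrt(2) - 60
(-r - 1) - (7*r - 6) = 5 - 8*r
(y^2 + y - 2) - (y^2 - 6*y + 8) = 7*y - 10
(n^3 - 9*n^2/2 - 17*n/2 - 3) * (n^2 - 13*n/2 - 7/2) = n^5 - 11*n^4 + 69*n^3/4 + 68*n^2 + 197*n/4 + 21/2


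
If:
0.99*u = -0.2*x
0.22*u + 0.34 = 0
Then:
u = -1.55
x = 7.65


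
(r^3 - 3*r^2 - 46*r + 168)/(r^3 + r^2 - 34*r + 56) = (r - 6)/(r - 2)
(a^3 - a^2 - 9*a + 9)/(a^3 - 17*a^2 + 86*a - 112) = (a^3 - a^2 - 9*a + 9)/(a^3 - 17*a^2 + 86*a - 112)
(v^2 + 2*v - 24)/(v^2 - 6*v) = (v^2 + 2*v - 24)/(v*(v - 6))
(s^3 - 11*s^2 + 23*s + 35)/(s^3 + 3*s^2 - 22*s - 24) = (s^2 - 12*s + 35)/(s^2 + 2*s - 24)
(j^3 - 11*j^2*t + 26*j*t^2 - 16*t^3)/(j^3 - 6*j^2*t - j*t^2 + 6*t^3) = (-j^2 + 10*j*t - 16*t^2)/(-j^2 + 5*j*t + 6*t^2)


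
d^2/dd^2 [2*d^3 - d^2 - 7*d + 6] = 12*d - 2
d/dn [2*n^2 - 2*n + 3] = 4*n - 2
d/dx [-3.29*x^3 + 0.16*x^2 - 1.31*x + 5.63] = -9.87*x^2 + 0.32*x - 1.31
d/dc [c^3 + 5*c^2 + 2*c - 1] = 3*c^2 + 10*c + 2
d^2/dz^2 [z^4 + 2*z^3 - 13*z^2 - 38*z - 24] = 12*z^2 + 12*z - 26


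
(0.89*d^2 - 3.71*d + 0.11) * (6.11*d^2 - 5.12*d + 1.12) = 5.4379*d^4 - 27.2249*d^3 + 20.6641*d^2 - 4.7184*d + 0.1232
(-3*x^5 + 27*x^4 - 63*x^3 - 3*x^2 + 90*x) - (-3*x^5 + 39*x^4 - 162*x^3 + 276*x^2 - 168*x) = -12*x^4 + 99*x^3 - 279*x^2 + 258*x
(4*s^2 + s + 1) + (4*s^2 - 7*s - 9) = 8*s^2 - 6*s - 8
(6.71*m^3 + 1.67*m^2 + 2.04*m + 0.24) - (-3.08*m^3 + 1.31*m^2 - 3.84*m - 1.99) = 9.79*m^3 + 0.36*m^2 + 5.88*m + 2.23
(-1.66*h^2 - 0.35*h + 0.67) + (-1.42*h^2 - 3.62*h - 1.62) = -3.08*h^2 - 3.97*h - 0.95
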